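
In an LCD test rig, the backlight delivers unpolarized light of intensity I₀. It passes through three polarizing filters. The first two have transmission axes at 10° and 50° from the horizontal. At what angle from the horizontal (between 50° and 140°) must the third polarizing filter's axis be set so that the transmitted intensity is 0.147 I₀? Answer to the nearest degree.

θ ≈ 95°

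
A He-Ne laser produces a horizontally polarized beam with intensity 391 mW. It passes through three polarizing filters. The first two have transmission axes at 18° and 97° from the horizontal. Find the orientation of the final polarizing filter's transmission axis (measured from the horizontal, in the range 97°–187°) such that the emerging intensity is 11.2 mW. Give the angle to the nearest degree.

θ ≈ 118°

I₁ = I₀ cos²(18° − 0°) = I₀ cos²(18°) = 0.9045 I₀.
I₂ = I₁ cos²(97° − 18°) = 0.9045 I₀ · cos²(79°) = 0.03293 I₀.
Target fraction: 11.2 / 391 mW = 0.02864 of I₀.
Need I₃/I₀ = 0.02864, so cos²(θ − 97°) = 0.02864 / 0.03293 = 0.8698.
θ − 97° = arccos(√0.8698) = 21.1°, giving θ ≈ 97 + 21.1 = 118.1°.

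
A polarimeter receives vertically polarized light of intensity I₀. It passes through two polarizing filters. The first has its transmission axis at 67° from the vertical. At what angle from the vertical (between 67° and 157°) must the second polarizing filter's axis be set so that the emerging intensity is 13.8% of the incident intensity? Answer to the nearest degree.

θ ≈ 85°

I₁ = I₀ cos²(67° − 0°) = I₀ cos²(67°) = 0.1527 I₀.
Need I₂/I₀ = 0.138, so cos²(θ − 67°) = 0.138 / 0.1527 = 0.9039.
θ − 67° = arccos(√0.9039) = 18.1°, giving θ ≈ 67 + 18.1 = 85.1°.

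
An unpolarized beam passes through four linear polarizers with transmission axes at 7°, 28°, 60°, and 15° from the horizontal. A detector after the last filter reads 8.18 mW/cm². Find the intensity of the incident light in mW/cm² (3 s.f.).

I₀ ≈ 52.2 mW/cm²

Unpolarized light through the first polarizer → I₁ = ½ I₀, now polarized at 7°.
I₂ = I₁ cos²(28° − 7°) = 0.5 I₀ · cos²(21°) = 0.4358 I₀.
I₃ = I₂ cos²(60° − 28°) = 0.4358 I₀ · cos²(32°) = 0.3134 I₀.
I₄ = I₃ cos²(15° − 60°) = 0.3134 I₀ · cos²(45°) = 0.1567 I₀.
So 8.18 mW/cm² = 0.1567 I₀, giving I₀ = 8.18/0.1567 = 52.2 mW/cm².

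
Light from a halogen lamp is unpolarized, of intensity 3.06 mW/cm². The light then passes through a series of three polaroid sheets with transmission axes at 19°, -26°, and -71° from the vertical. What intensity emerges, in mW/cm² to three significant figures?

Unpolarized light through the first polarizer → I₁ = 3.06 mW/cm²/2 = 1.53 mW/cm², polarized at 19°.
I₂ = I₁ · cos²(45°) = 1.53 · 0.5 = 0.765 mW/cm².
I₃ = I₂ · cos²(45°) = 0.765 · 0.5 = 0.3825 mW/cm².

I ≈ 0.383 mW/cm²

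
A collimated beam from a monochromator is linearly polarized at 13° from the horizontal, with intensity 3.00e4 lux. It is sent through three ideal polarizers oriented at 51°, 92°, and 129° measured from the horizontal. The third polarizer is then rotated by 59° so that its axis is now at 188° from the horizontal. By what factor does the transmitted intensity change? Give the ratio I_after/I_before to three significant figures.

I_new/I_old ≈ 0.0171

Before rotation:
I₁ = I₀ cos²(51° − 13°) = I₀ cos²(38°) = 0.621 I₀.
I₂ = I₁ cos²(92° − 51°) = 0.621 I₀ · cos²(41°) = 0.3537 I₀.
I₃ = I₂ cos²(129° − 92°) = 0.3537 I₀ · cos²(37°) = 0.2256 I₀.
After rotation:
I₁ = I₀ cos²(51° − 13°) = I₀ cos²(38°) = 0.621 I₀.
I₂ = I₁ cos²(92° − 51°) = 0.621 I₀ · cos²(41°) = 0.3537 I₀.
Angle between axes 2 and 3: 84°. I₃ = 0.3537 I₀ · cos²(84°) = 0.003864 I₀.
Ratio = 0.003864 / 0.2256 = 0.01713.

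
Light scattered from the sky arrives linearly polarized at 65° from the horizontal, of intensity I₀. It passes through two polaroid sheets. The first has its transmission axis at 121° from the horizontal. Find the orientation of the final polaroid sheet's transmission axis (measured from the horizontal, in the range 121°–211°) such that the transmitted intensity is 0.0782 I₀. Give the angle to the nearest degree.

θ ≈ 181°

By Malus's law, I₁ = I₀ cos²(121° − 65°) = I₀ cos²(56°) = 0.3127 I₀.
Need I₂/I₀ = 0.0782, so cos²(θ − 121°) = 0.0782 / 0.3127 = 0.2501.
θ − 121° = arccos(√0.2501) = 60.0°, giving θ ≈ 121 + 60.0 = 181.0°.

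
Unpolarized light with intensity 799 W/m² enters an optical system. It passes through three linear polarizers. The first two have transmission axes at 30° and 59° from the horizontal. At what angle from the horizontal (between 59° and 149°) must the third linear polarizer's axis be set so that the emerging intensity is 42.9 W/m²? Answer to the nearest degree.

θ ≈ 127°

Unpolarized light through the first polarizer → I₁ = ½ I₀, now polarized at 30°.
I₂ = I₁ cos²(59° − 30°) = 0.5 I₀ · cos²(29°) = 0.3825 I₀.
Target fraction: 42.9 / 799 W/m² = 0.05369 of I₀.
Need I₃/I₀ = 0.05369, so cos²(θ − 59°) = 0.05369 / 0.3825 = 0.1404.
θ − 59° = arccos(√0.1404) = 68.0°, giving θ ≈ 59 + 68.0 = 127.0°.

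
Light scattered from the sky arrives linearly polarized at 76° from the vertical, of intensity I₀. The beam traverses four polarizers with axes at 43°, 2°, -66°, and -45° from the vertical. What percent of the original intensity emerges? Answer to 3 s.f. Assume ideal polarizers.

By Malus's law, I₁ = I₀ cos²(43° − 76°) = I₀ cos²(33°) = 0.7034 I₀.
I₂ = I₁ cos²(2° − 43°) = 0.7034 I₀ · cos²(41°) = 0.4006 I₀.
I₃ = I₂ cos²(-66° − 2°) = 0.4006 I₀ · cos²(68°) = 0.05622 I₀.
I₄ = I₃ cos²(-45° + 66°) = 0.05622 I₀ · cos²(21°) = 0.049 I₀.
That is 4.9% of the incident intensity.

≈ 4.90%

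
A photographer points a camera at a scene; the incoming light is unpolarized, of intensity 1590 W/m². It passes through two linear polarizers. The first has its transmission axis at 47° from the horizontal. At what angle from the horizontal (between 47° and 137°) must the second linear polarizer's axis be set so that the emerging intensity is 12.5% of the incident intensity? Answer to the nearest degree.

Unpolarized light through the first polarizer → I₁ = ½ I₀, now polarized at 47°.
Need I₂/I₀ = 0.125, so cos²(θ − 47°) = 0.125 / 0.5 = 0.25.
θ − 47° = arccos(√0.25) = 60.0°, giving θ ≈ 47 + 60.0 = 107.0°.

θ ≈ 107°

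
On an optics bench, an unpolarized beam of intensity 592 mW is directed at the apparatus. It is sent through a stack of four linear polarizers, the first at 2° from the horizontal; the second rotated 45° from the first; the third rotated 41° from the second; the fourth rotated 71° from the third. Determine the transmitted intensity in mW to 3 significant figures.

I ≈ 8.94 mW

Unpolarized light through the first polarizer → I₁ = 592 mW/2 = 296 mW, polarized at 2°.
I₂ = I₁ · cos²(45°) = 296 · 0.5 = 148 mW.
I₃ = I₂ · cos²(41°) = 148 · 0.5696 = 84.3 mW.
I₄ = I₃ · cos²(71°) = 84.3 · 0.106 = 8.935 mW.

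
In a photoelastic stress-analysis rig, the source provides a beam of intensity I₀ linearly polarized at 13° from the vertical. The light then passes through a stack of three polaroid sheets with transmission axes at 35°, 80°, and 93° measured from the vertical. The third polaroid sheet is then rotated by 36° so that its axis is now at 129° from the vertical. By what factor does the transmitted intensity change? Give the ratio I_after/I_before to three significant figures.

I_new/I_old ≈ 0.453

Before rotation:
I₁ = I₀ cos²(35° − 13°) = I₀ cos²(22°) = 0.8597 I₀.
I₂ = I₁ cos²(80° − 35°) = 0.8597 I₀ · cos²(45°) = 0.4298 I₀.
I₃ = I₂ cos²(93° − 80°) = 0.4298 I₀ · cos²(13°) = 0.4081 I₀.
After rotation:
I₁ = I₀ cos²(35° − 13°) = I₀ cos²(22°) = 0.8597 I₀.
I₂ = I₁ cos²(80° − 35°) = 0.8597 I₀ · cos²(45°) = 0.4298 I₀.
I₃ = I₂ cos²(129° − 80°) = 0.4298 I₀ · cos²(49°) = 0.185 I₀.
Ratio = 0.185 / 0.4081 = 0.4534.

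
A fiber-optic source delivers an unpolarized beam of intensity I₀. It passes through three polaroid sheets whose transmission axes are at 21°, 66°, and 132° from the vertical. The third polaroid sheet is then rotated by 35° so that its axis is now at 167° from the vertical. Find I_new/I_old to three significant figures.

I_new/I_old ≈ 0.220

Before rotation:
Unpolarized light through the first polarizer → I₁ = ½ I₀, now polarized at 21°.
I₂ = I₁ cos²(66° − 21°) = 0.5 I₀ · cos²(45°) = 0.25 I₀.
I₃ = I₂ cos²(132° − 66°) = 0.25 I₀ · cos²(66°) = 0.04136 I₀.
After rotation:
Unpolarized light through the first polarizer → I₁ = ½ I₀, now polarized at 21°.
I₂ = I₁ cos²(66° − 21°) = 0.5 I₀ · cos²(45°) = 0.25 I₀.
Angle between axes 2 and 3: 79°. I₃ = 0.25 I₀ · cos²(79°) = 0.009102 I₀.
Ratio = 0.009102 / 0.04136 = 0.2201.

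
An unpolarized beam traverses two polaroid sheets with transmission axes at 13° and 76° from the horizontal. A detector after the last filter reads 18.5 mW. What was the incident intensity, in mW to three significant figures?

I₀ ≈ 180 mW

Unpolarized light through the first polarizer → I₁ = ½ I₀, now polarized at 13°.
I₂ = I₁ cos²(76° − 13°) = 0.5 I₀ · cos²(63°) = 0.1031 I₀.
So 18.5 mW = 0.1031 I₀, giving I₀ = 18.5/0.1031 = 179.5 mW.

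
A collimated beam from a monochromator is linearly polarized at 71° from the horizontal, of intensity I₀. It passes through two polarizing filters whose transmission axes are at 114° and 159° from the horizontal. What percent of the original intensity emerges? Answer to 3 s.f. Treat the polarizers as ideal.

≈ 26.7%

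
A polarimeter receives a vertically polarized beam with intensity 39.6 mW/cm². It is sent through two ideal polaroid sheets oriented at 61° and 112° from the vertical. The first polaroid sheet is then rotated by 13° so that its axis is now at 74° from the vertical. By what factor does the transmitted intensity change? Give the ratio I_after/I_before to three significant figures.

Before rotation:
By Malus's law, I₁ = I₀ cos²(61° − 0°) = I₀ cos²(61°) = 0.235 I₀.
I₂ = I₁ cos²(112° − 61°) = 0.235 I₀ · cos²(51°) = 0.09309 I₀.
After rotation:
I₁ = I₀ cos²(74° − 0°) = I₀ cos²(74°) = 0.07598 I₀.
I₂ = I₁ cos²(112° − 74°) = 0.07598 I₀ · cos²(38°) = 0.04718 I₀.
Ratio = 0.04718 / 0.09309 = 0.5068.

I_new/I_old ≈ 0.507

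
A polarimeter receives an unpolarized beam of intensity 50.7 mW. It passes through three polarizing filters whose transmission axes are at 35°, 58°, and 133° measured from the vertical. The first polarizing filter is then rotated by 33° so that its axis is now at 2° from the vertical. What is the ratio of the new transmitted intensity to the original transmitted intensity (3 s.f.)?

Before rotation:
Unpolarized light through the first polarizer → I₁ = ½ I₀, now polarized at 35°.
I₂ = I₁ cos²(58° − 35°) = 0.5 I₀ · cos²(23°) = 0.4237 I₀.
I₃ = I₂ cos²(133° − 58°) = 0.4237 I₀ · cos²(75°) = 0.02838 I₀.
After rotation:
Unpolarized light through the first polarizer → I₁ = ½ I₀, now polarized at 2°.
I₂ = I₁ cos²(58° − 2°) = 0.5 I₀ · cos²(56°) = 0.1563 I₀.
I₃ = I₂ cos²(133° − 58°) = 0.1563 I₀ · cos²(75°) = 0.01047 I₀.
Ratio = 0.01047 / 0.02838 = 0.369.

I_new/I_old ≈ 0.369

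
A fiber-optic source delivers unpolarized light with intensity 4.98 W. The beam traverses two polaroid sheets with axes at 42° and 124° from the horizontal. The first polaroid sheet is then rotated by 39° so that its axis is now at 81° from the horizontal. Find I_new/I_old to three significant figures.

Before rotation:
Unpolarized light through the first polarizer → I₁ = ½ I₀, now polarized at 42°.
I₂ = I₁ cos²(124° − 42°) = 0.5 I₀ · cos²(82°) = 0.009685 I₀.
After rotation:
Unpolarized light through the first polarizer → I₁ = ½ I₀, now polarized at 81°.
I₂ = I₁ cos²(124° − 81°) = 0.5 I₀ · cos²(43°) = 0.2674 I₀.
Ratio = 0.2674 / 0.009685 = 27.61.

I_new/I_old ≈ 27.6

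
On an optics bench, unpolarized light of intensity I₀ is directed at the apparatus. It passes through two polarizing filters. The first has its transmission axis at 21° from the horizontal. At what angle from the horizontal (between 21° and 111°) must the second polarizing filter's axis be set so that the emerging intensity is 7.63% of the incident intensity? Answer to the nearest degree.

Unpolarized light through the first polarizer → I₁ = ½ I₀, now polarized at 21°.
Need I₂/I₀ = 0.0763, so cos²(θ − 21°) = 0.0763 / 0.5 = 0.1526.
θ − 21° = arccos(√0.1526) = 67.0°, giving θ ≈ 21 + 67.0 = 88.0°.

θ ≈ 88°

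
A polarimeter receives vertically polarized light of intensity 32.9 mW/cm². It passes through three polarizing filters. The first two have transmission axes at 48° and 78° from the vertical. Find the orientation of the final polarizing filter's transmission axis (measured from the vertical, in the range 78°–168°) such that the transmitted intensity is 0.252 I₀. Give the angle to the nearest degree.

θ ≈ 108°

By Malus's law, I₁ = I₀ cos²(48° − 0°) = I₀ cos²(48°) = 0.4477 I₀.
I₂ = I₁ cos²(78° − 48°) = 0.4477 I₀ · cos²(30°) = 0.3358 I₀.
Need I₃/I₀ = 0.252, so cos²(θ − 78°) = 0.252 / 0.3358 = 0.7504.
θ − 78° = arccos(√0.7504) = 30.0°, giving θ ≈ 78 + 30.0 = 108.0°.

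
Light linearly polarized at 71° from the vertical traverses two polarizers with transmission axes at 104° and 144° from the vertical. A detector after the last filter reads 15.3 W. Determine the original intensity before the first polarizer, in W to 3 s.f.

By Malus's law, I₁ = I₀ cos²(104° − 71°) = I₀ cos²(33°) = 0.7034 I₀.
I₂ = I₁ cos²(144° − 104°) = 0.7034 I₀ · cos²(40°) = 0.4128 I₀.
So 15.3 W = 0.4128 I₀, giving I₀ = 15.3/0.4128 = 37.07 W.

I₀ ≈ 37.1 W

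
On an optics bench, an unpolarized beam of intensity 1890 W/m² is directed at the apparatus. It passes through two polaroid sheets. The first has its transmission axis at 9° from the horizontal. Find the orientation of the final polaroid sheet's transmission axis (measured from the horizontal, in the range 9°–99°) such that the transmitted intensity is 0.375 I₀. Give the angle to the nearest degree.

Unpolarized light through the first polarizer → I₁ = ½ I₀, now polarized at 9°.
Need I₂/I₀ = 0.375, so cos²(θ − 9°) = 0.375 / 0.5 = 0.75.
θ − 9° = arccos(√0.75) = 30.0°, giving θ ≈ 9 + 30.0 = 39.0°.

θ ≈ 39°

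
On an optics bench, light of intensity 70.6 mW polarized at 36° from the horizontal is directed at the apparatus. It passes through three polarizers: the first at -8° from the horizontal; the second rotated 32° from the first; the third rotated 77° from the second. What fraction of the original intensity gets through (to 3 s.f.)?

I₁ = 70.6 mW · cos²(44°) = 36.53 mW.
I₂ = I₁ · cos²(32°) = 36.53 · 0.7192 = 26.27 mW.
I₃ = I₂ · cos²(77°) = 26.27 · 0.0506 = 1.33 mW.
Transmitted fraction = 0.01883.

I/I₀ ≈ 0.0188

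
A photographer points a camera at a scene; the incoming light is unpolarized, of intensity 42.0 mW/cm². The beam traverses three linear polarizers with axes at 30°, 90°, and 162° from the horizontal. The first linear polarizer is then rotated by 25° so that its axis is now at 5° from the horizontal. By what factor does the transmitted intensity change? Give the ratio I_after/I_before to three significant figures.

I_new/I_old ≈ 0.0304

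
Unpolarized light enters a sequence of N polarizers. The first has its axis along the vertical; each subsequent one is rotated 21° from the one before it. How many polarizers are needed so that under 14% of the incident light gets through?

N = 11

First polarizer halves the unpolarized light: factor 1/2.
Each further stage multiplies by cos²(21°) = 0.8716.
After N polarizers: T = 0.5·0.8716^(N−1). Require T < 0.14 ⇒ N−1 > ln(0.14/0.5)/ln(0.8716) = 9.26, so N−1 ≥ 10 and N = 11.
Check: N=11 gives T = 0.1265 < 0.14; N=10 gives T = 0.1451.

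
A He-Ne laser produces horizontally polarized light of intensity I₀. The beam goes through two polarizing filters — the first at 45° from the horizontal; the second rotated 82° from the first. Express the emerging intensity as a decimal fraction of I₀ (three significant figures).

≈ 0.00968 I₀

By Malus's law, I₁ = I₀ cos²(45° − 0°) = I₀ cos²(45°) = 0.5 I₀.
I₂ = I₁ cos²(82°) = 0.5 · 0.01937 I₀ = 0.009685 I₀.
Transmitted fraction = 0.009685.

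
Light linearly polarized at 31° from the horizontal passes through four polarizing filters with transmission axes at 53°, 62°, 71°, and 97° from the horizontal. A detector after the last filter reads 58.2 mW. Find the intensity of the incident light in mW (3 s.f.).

I₀ ≈ 88.1 mW

I₁ = I₀ cos²(53° − 31°) = I₀ cos²(22°) = 0.8597 I₀.
I₂ = I₁ cos²(62° − 53°) = 0.8597 I₀ · cos²(9°) = 0.8386 I₀.
I₃ = I₂ cos²(71° − 62°) = 0.8386 I₀ · cos²(9°) = 0.8181 I₀.
I₄ = I₃ cos²(97° − 71°) = 0.8181 I₀ · cos²(26°) = 0.6609 I₀.
So 58.2 mW = 0.6609 I₀, giving I₀ = 58.2/0.6609 = 88.06 mW.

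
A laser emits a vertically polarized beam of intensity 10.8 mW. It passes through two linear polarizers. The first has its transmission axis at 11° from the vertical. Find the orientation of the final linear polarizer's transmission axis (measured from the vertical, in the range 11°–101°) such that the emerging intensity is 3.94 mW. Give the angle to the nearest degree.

θ ≈ 63°

I₁ = I₀ cos²(11° − 0°) = I₀ cos²(11°) = 0.9636 I₀.
Target fraction: 3.94 / 10.8 mW = 0.3648 of I₀.
Need I₂/I₀ = 0.3648, so cos²(θ − 11°) = 0.3648 / 0.9636 = 0.3786.
θ − 11° = arccos(√0.3786) = 52.0°, giving θ ≈ 11 + 52.0 = 63.0°.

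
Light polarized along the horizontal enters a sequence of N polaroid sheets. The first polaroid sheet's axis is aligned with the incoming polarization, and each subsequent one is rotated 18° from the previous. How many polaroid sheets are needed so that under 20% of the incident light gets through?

First polarizer is aligned with the polarization: full transmission.
Each further stage multiplies by cos²(18°) = 0.9045.
After N polarizers: T = 0.9045^(N−1). Require T < 0.20 ⇒ N−1 > ln(0.20)/ln(0.9045) = 16.04, so N−1 ≥ 17 and N = 18.
Check: N=18 gives T = 0.1816 < 0.20; N=17 gives T = 0.2007.

N = 18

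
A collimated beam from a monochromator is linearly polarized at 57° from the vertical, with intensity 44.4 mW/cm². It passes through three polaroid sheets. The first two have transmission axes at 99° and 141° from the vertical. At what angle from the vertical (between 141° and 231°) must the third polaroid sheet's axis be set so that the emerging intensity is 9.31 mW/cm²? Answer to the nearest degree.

By Malus's law, I₁ = I₀ cos²(99° − 57°) = I₀ cos²(42°) = 0.5523 I₀.
I₂ = I₁ cos²(141° − 99°) = 0.5523 I₀ · cos²(42°) = 0.305 I₀.
Target fraction: 9.31 / 44.4 mW/cm² = 0.2097 of I₀.
Need I₃/I₀ = 0.2097, so cos²(θ − 141°) = 0.2097 / 0.305 = 0.6875.
θ − 141° = arccos(√0.6875) = 34.0°, giving θ ≈ 141 + 34.0 = 175.0°.

θ ≈ 175°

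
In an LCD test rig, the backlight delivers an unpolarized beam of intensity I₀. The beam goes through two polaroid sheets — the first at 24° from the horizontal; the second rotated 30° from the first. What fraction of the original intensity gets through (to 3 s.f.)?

≈ 0.375 I₀

Unpolarized light through the first polarizer → I₁ = ½ I₀, now polarized at 24°.
I₂ = I₁ cos²(30°) = 0.5 · 0.75 I₀ = 0.375 I₀.
Transmitted fraction = 0.375.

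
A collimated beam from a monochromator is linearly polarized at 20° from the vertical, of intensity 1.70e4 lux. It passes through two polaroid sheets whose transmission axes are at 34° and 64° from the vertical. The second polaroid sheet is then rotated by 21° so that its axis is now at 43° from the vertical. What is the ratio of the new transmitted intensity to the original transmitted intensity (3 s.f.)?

Before rotation:
I₁ = I₀ cos²(34° − 20°) = I₀ cos²(14°) = 0.9415 I₀.
I₂ = I₁ cos²(64° − 34°) = 0.9415 I₀ · cos²(30°) = 0.7061 I₀.
After rotation:
I₁ = I₀ cos²(34° − 20°) = I₀ cos²(14°) = 0.9415 I₀.
I₂ = I₁ cos²(43° − 34°) = 0.9415 I₀ · cos²(9°) = 0.9184 I₀.
Ratio = 0.9184 / 0.7061 = 1.301.

I_new/I_old ≈ 1.30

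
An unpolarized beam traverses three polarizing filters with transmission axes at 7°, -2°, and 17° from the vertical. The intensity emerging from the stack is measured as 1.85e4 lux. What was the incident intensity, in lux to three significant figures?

I₀ ≈ 4.24e4 lux

Unpolarized light through the first polarizer → I₁ = ½ I₀, now polarized at 7°.
I₂ = I₁ cos²(-2° − 7°) = 0.5 I₀ · cos²(9°) = 0.4878 I₀.
I₃ = I₂ cos²(17° + 2°) = 0.4878 I₀ · cos²(19°) = 0.4361 I₀.
So 1.85e4 lux = 0.4361 I₀, giving I₀ = 1.85e4/0.4361 = 4.242e+04 lux.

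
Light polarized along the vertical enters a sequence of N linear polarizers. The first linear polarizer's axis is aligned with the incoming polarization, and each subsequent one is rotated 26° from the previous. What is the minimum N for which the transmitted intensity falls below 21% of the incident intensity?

First polarizer is aligned with the polarization: full transmission.
Each further stage multiplies by cos²(26°) = 0.8078.
After N polarizers: T = 0.8078^(N−1). Require T < 0.21 ⇒ N−1 > ln(0.21)/ln(0.8078) = 7.31, so N−1 ≥ 8 and N = 9.
Check: N=9 gives T = 0.1814 < 0.21; N=8 gives T = 0.2245.

N = 9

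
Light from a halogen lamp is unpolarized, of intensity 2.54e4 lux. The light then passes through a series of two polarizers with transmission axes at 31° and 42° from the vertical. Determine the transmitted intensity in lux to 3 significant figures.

I ≈ 1.22e4 lux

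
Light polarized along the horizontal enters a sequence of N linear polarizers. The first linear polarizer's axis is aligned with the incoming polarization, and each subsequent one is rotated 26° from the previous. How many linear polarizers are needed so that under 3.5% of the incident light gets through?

First polarizer is aligned with the polarization: full transmission.
Each further stage multiplies by cos²(26°) = 0.8078.
After N polarizers: T = 0.8078^(N−1). Require T < 0.035 ⇒ N−1 > ln(0.035)/ln(0.8078) = 15.71, so N−1 ≥ 16 and N = 17.
Check: N=17 gives T = 0.03289 < 0.035; N=16 gives T = 0.04072.

N = 17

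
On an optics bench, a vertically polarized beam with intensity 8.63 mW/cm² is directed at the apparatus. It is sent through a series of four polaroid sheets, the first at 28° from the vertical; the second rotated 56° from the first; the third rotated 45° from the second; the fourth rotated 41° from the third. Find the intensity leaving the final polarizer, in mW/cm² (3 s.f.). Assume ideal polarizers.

I ≈ 0.599 mW/cm²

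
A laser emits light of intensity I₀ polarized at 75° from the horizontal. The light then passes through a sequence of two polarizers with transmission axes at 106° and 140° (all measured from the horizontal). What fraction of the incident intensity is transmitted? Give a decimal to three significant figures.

I₁ = I₀ cos²(106° − 75°) = I₀ cos²(31°) = 0.7347 I₀.
I₂ = I₁ cos²(140° − 106°) = 0.7347 I₀ · cos²(34°) = 0.505 I₀.
Transmitted fraction = 0.505.

≈ 0.505 I₀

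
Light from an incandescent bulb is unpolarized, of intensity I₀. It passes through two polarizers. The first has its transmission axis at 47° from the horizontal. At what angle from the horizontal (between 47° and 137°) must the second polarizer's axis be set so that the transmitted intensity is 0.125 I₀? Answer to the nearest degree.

θ ≈ 107°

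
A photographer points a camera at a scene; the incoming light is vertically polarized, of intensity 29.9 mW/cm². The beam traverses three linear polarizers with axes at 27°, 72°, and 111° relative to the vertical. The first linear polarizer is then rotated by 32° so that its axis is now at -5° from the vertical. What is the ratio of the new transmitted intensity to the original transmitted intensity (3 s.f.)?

Before rotation:
I₁ = I₀ cos²(27° − 0°) = I₀ cos²(27°) = 0.7939 I₀.
I₂ = I₁ cos²(72° − 27°) = 0.7939 I₀ · cos²(45°) = 0.3969 I₀.
I₃ = I₂ cos²(111° − 72°) = 0.3969 I₀ · cos²(39°) = 0.2397 I₀.
After rotation:
I₁ = I₀ cos²(-5° − 0°) = I₀ cos²(5°) = 0.9924 I₀.
I₂ = I₁ cos²(72° + 5°) = 0.9924 I₀ · cos²(77°) = 0.05022 I₀.
I₃ = I₂ cos²(111° − 72°) = 0.05022 I₀ · cos²(39°) = 0.03033 I₀.
Ratio = 0.03033 / 0.2397 = 0.1265.

I_new/I_old ≈ 0.127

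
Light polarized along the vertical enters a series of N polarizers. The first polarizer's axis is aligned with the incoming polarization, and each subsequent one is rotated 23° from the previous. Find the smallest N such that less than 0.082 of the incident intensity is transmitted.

First polarizer is aligned with the polarization: full transmission.
Each further stage multiplies by cos²(23°) = 0.8473.
After N polarizers: T = 0.8473^(N−1). Require T < 0.082 ⇒ N−1 > ln(0.082)/ln(0.8473) = 15.10, so N−1 ≥ 16 and N = 17.
Check: N=17 gives T = 0.0706 < 0.082; N=16 gives T = 0.08333.

N = 17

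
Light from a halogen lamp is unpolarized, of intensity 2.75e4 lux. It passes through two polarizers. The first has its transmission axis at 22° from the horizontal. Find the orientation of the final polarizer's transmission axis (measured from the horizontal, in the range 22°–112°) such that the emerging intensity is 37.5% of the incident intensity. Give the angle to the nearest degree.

θ ≈ 52°

Unpolarized light through the first polarizer → I₁ = ½ I₀, now polarized at 22°.
Need I₂/I₀ = 0.375, so cos²(θ − 22°) = 0.375 / 0.5 = 0.75.
θ − 22° = arccos(√0.75) = 30.0°, giving θ ≈ 22 + 30.0 = 52.0°.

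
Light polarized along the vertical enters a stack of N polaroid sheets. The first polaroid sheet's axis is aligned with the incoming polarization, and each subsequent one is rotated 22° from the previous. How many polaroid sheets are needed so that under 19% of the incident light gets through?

N = 12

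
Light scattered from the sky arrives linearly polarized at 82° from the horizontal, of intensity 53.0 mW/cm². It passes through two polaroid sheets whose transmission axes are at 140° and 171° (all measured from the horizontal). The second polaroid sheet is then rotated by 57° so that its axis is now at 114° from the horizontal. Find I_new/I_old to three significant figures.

I_new/I_old ≈ 1.10

Before rotation:
By Malus's law, I₁ = I₀ cos²(140° − 82°) = I₀ cos²(58°) = 0.2808 I₀.
I₂ = I₁ cos²(171° − 140°) = 0.2808 I₀ · cos²(31°) = 0.2063 I₀.
After rotation:
I₁ = I₀ cos²(140° − 82°) = I₀ cos²(58°) = 0.2808 I₀.
I₂ = I₁ cos²(114° − 140°) = 0.2808 I₀ · cos²(26°) = 0.2269 I₀.
Ratio = 0.2269 / 0.2063 = 1.099.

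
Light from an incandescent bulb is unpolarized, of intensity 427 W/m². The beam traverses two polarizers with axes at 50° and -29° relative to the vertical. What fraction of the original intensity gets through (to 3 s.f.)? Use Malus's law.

Unpolarized light through the first polarizer → I₁ = 427 W/m²/2 = 213.5 W/m², polarized at 50°.
I₂ = I₁ · cos²(79°) = 213.5 · 0.03641 = 7.773 W/m².
Transmitted fraction = 0.0182.

I/I₀ ≈ 0.0182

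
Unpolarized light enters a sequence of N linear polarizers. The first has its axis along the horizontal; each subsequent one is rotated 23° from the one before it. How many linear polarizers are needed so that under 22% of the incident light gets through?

N = 6

First polarizer halves the unpolarized light: factor 1/2.
Each further stage multiplies by cos²(23°) = 0.8473.
After N polarizers: T = 0.5·0.8473^(N−1). Require T < 0.22 ⇒ N−1 > ln(0.22/0.5)/ln(0.8473) = 4.96, so N−1 ≥ 5 and N = 6.
Check: N=6 gives T = 0.2184 < 0.22; N=5 gives T = 0.2577.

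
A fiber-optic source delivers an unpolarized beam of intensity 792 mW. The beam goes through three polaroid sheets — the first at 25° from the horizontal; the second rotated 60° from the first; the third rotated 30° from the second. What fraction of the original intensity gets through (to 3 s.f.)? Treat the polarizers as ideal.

I/I₀ ≈ 0.0938

Unpolarized light through the first polarizer → I₁ = 792 mW/2 = 396 mW, polarized at 25°.
I₂ = I₁ · cos²(60°) = 396 · 0.25 = 99 mW.
I₃ = I₂ · cos²(30°) = 99 · 0.75 = 74.25 mW.
Transmitted fraction = 0.09375.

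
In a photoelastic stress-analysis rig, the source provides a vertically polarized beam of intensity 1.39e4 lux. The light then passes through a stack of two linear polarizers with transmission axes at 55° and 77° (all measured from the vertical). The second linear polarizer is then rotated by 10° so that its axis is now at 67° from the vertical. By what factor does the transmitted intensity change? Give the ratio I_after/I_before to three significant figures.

Before rotation:
By Malus's law, I₁ = I₀ cos²(55° − 0°) = I₀ cos²(55°) = 0.329 I₀.
I₂ = I₁ cos²(77° − 55°) = 0.329 I₀ · cos²(22°) = 0.2828 I₀.
After rotation:
I₁ = I₀ cos²(55° − 0°) = I₀ cos²(55°) = 0.329 I₀.
I₂ = I₁ cos²(67° − 55°) = 0.329 I₀ · cos²(12°) = 0.3148 I₀.
Ratio = 0.3148 / 0.2828 = 1.113.

I_new/I_old ≈ 1.11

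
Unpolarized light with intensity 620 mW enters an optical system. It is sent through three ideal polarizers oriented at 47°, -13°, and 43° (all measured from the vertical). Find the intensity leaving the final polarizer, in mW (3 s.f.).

Unpolarized light through the first polarizer → I₁ = 620 mW/2 = 310 mW, polarized at 47°.
I₂ = I₁ · cos²(60°) = 310 · 0.25 = 77.5 mW.
I₃ = I₂ · cos²(56°) = 77.5 · 0.3127 = 24.23 mW.

I ≈ 24.2 mW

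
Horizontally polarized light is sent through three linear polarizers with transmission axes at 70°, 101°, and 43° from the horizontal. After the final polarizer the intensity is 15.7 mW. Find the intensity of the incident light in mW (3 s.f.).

I₀ ≈ 650 mW

By Malus's law, I₁ = I₀ cos²(70° − 0°) = I₀ cos²(70°) = 0.117 I₀.
I₂ = I₁ cos²(101° − 70°) = 0.117 I₀ · cos²(31°) = 0.08595 I₀.
I₃ = I₂ cos²(43° − 101°) = 0.08595 I₀ · cos²(58°) = 0.02414 I₀.
So 15.7 mW = 0.02414 I₀, giving I₀ = 15.7/0.02414 = 650.5 mW.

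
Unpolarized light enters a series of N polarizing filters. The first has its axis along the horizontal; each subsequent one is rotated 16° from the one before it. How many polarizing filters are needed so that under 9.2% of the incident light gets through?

First polarizer halves the unpolarized light: factor 1/2.
Each further stage multiplies by cos²(16°) = 0.924.
After N polarizers: T = 0.5·0.924^(N−1). Require T < 0.092 ⇒ N−1 > ln(0.092/0.5)/ln(0.924) = 21.42, so N−1 ≥ 22 and N = 23.
Check: N=23 gives T = 0.0879 < 0.092; N=22 gives T = 0.09513.

N = 23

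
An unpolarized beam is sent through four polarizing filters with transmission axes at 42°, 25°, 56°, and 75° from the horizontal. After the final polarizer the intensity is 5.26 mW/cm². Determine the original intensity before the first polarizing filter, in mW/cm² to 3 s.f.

I₀ ≈ 17.5 mW/cm²

Unpolarized light through the first polarizer → I₁ = ½ I₀, now polarized at 42°.
I₂ = I₁ cos²(25° − 42°) = 0.5 I₀ · cos²(17°) = 0.4573 I₀.
I₃ = I₂ cos²(56° − 25°) = 0.4573 I₀ · cos²(31°) = 0.336 I₀.
I₄ = I₃ cos²(75° − 56°) = 0.336 I₀ · cos²(19°) = 0.3004 I₀.
So 5.26 mW/cm² = 0.3004 I₀, giving I₀ = 5.26/0.3004 = 17.51 mW/cm².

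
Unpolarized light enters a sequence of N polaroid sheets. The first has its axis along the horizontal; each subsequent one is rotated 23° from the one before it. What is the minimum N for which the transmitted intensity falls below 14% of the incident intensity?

First polarizer halves the unpolarized light: factor 1/2.
Each further stage multiplies by cos²(23°) = 0.8473.
After N polarizers: T = 0.5·0.8473^(N−1). Require T < 0.14 ⇒ N−1 > ln(0.14/0.5)/ln(0.8473) = 7.68, so N−1 ≥ 8 and N = 9.
Check: N=9 gives T = 0.1329 < 0.14; N=8 gives T = 0.1568.

N = 9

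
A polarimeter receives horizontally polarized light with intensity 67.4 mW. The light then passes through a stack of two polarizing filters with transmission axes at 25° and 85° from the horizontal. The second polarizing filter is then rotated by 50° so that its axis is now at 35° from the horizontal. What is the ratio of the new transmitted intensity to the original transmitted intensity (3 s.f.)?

I_new/I_old ≈ 3.88

Before rotation:
By Malus's law, I₁ = I₀ cos²(25° − 0°) = I₀ cos²(25°) = 0.8214 I₀.
I₂ = I₁ cos²(85° − 25°) = 0.8214 I₀ · cos²(60°) = 0.2053 I₀.
After rotation:
I₁ = I₀ cos²(25° − 0°) = I₀ cos²(25°) = 0.8214 I₀.
I₂ = I₁ cos²(35° − 25°) = 0.8214 I₀ · cos²(10°) = 0.7966 I₀.
Ratio = 0.7966 / 0.2053 = 3.879.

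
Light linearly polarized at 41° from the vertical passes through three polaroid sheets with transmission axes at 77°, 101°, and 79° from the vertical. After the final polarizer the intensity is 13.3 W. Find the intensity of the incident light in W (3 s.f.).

I₀ ≈ 28.3 W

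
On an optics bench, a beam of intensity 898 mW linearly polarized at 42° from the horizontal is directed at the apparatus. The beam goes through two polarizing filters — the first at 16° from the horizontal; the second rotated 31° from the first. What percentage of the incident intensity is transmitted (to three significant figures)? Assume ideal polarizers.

I₁ = 898 mW · cos²(26°) = 725.4 mW.
I₂ = I₁ · cos²(31°) = 725.4 · 0.7347 = 533 mW.
That is 59.35% of the incident intensity.

≈ 59.4%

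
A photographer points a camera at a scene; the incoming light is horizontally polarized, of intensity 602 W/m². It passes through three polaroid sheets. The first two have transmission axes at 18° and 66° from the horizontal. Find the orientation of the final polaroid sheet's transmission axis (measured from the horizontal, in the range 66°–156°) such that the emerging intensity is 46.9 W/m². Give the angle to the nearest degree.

By Malus's law, I₁ = I₀ cos²(18° − 0°) = I₀ cos²(18°) = 0.9045 I₀.
I₂ = I₁ cos²(66° − 18°) = 0.9045 I₀ · cos²(48°) = 0.405 I₀.
Target fraction: 46.9 / 602 W/m² = 0.07791 of I₀.
Need I₃/I₀ = 0.07791, so cos²(θ − 66°) = 0.07791 / 0.405 = 0.1924.
θ − 66° = arccos(√0.1924) = 64.0°, giving θ ≈ 66 + 64.0 = 130.0°.

θ ≈ 130°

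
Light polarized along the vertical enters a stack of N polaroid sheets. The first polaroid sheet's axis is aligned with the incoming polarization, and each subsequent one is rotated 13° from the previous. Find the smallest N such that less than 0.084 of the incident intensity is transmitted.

First polarizer is aligned with the polarization: full transmission.
Each further stage multiplies by cos²(13°) = 0.9494.
After N polarizers: T = 0.9494^(N−1). Require T < 0.084 ⇒ N−1 > ln(0.084)/ln(0.9494) = 47.70, so N−1 ≥ 48 and N = 49.
Check: N=49 gives T = 0.0827 < 0.084; N=48 gives T = 0.08711.

N = 49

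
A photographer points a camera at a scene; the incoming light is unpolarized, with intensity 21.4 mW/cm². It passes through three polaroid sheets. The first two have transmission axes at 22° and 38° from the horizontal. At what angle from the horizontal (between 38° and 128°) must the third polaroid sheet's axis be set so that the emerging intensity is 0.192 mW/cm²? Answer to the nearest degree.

Unpolarized light through the first polarizer → I₁ = ½ I₀, now polarized at 22°.
I₂ = I₁ cos²(38° − 22°) = 0.5 I₀ · cos²(16°) = 0.462 I₀.
Target fraction: 0.192 / 21.4 mW/cm² = 0.008972 of I₀.
Need I₃/I₀ = 0.008972, so cos²(θ − 38°) = 0.008972 / 0.462 = 0.01942.
θ − 38° = arccos(√0.01942) = 82.0°, giving θ ≈ 38 + 82.0 = 120.0°.

θ ≈ 120°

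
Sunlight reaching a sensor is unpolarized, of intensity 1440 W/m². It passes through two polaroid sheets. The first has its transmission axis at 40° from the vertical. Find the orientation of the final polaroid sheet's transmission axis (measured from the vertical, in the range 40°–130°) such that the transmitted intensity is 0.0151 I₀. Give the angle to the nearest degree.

Unpolarized light through the first polarizer → I₁ = ½ I₀, now polarized at 40°.
Need I₂/I₀ = 0.0151, so cos²(θ − 40°) = 0.0151 / 0.5 = 0.0302.
θ − 40° = arccos(√0.0302) = 80.0°, giving θ ≈ 40 + 80.0 = 120.0°.

θ ≈ 120°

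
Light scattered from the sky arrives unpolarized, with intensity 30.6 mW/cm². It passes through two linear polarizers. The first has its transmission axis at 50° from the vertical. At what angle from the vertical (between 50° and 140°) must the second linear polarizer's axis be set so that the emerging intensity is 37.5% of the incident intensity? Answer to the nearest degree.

θ ≈ 80°

Unpolarized light through the first polarizer → I₁ = ½ I₀, now polarized at 50°.
Need I₂/I₀ = 0.375, so cos²(θ − 50°) = 0.375 / 0.5 = 0.75.
θ − 50° = arccos(√0.75) = 30.0°, giving θ ≈ 50 + 30.0 = 80.0°.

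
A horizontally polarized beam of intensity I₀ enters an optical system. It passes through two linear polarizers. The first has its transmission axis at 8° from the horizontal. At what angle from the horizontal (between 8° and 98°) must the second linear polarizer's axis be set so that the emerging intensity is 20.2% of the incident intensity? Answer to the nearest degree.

By Malus's law, I₁ = I₀ cos²(8° − 0°) = I₀ cos²(8°) = 0.9806 I₀.
Need I₂/I₀ = 0.202, so cos²(θ − 8°) = 0.202 / 0.9806 = 0.206.
θ − 8° = arccos(√0.206) = 63.0°, giving θ ≈ 8 + 63.0 = 71.0°.

θ ≈ 71°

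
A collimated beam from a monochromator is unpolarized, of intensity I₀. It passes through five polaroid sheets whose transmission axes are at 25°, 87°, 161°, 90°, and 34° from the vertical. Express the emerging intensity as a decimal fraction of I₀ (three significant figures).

≈ 0.000278 I₀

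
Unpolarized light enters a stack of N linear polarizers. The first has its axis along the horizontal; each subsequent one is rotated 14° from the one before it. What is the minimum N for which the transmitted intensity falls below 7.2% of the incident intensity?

N = 34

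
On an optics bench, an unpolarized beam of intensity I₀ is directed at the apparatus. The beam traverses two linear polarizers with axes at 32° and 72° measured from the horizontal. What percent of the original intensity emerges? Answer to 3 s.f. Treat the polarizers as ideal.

≈ 29.3%

Unpolarized light through the first polarizer → I₁ = ½ I₀, now polarized at 32°.
I₂ = I₁ cos²(72° − 32°) = 0.5 I₀ · cos²(40°) = 0.2934 I₀.
That is 29.34% of the incident intensity.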